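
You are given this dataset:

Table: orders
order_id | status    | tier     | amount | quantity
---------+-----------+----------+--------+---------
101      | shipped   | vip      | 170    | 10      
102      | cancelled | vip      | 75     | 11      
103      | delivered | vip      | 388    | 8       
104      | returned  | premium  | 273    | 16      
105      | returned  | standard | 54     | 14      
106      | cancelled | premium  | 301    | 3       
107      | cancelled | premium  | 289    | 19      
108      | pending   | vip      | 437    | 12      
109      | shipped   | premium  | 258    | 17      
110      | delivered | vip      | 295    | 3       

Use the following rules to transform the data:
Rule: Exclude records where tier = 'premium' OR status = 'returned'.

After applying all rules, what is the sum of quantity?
44

Step 1: Find records where tier = 'premium' OR status = 'returned'
Step 2: 5 records match, summing to 69
Step 3: Original sum: 113
Step 4: Remaining sum = 113 - 69 = 44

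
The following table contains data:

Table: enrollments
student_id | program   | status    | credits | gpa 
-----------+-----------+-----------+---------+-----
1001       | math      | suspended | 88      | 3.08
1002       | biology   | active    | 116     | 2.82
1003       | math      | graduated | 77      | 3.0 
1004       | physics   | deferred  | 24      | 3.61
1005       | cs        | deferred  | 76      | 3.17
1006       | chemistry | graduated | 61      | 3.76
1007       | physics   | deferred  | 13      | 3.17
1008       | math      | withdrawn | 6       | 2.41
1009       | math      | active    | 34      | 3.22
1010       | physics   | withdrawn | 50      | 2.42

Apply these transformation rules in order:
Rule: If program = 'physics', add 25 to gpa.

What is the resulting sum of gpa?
105.66

Step 1: Count records where program = 'physics': 3
Step 2: Total bonus added: 3 × 25 = 75
Step 3: Original sum of gpa: 30.66
Step 4: Final sum = 30.66 + 75 = 105.66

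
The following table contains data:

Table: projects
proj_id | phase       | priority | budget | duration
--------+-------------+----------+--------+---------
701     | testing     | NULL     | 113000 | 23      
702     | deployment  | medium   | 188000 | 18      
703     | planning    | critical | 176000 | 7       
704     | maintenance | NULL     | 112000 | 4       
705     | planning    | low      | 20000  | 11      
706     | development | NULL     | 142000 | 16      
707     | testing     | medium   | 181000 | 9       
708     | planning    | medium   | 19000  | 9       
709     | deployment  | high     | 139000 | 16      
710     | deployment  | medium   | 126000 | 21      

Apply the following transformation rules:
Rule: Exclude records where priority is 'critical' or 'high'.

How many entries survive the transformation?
8

Step 1: Count records to exclude
  - 1 (critical) + 1 (high) = 2 records
Step 2: Total records: 10
Step 3: Remaining = 10 - 2 = 8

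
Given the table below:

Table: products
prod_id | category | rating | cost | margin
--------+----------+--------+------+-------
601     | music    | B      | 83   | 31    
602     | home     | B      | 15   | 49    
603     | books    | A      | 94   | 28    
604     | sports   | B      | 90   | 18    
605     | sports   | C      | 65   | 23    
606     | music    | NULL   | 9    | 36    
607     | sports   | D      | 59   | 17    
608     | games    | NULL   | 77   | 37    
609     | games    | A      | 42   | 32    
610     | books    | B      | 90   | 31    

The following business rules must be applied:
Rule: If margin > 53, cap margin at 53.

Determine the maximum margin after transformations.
49

Step 1: Original maximum margin = 49
Step 2: Check cap of 53 against maximum
Step 3: No records exceed the cap (max 49 <= cap 53), so no capping applies
Step 4: Maximum after transformation = 49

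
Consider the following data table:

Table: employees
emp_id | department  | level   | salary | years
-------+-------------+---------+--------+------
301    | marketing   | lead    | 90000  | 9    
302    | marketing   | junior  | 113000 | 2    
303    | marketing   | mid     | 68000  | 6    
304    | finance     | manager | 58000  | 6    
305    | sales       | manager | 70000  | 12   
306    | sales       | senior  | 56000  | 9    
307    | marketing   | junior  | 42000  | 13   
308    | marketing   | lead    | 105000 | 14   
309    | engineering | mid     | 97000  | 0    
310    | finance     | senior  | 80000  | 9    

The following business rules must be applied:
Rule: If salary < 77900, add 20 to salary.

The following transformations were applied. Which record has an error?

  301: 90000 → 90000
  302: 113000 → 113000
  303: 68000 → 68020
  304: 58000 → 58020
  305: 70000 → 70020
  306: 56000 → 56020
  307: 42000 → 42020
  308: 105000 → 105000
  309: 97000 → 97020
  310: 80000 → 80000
Record 309 has an error. The correct transformed value should be 97000, not 97020.

Step 1: Check each record against the rule
Step 2: Record 309 has salary = 97000
Step 3: Since 97000 >= 77900, the bonus should not have been applied
Step 4: Correct value = 97000, but claimed value = 97020
Conclusion: Record 309 has the error.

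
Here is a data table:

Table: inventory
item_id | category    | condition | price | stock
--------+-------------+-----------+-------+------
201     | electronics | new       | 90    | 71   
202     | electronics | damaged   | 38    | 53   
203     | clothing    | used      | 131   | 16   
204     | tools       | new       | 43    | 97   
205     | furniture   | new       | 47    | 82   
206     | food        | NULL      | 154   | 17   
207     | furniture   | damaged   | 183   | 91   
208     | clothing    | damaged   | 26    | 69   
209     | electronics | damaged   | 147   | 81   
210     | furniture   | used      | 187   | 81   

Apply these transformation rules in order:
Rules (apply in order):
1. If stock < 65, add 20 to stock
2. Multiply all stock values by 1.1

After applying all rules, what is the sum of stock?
789.8

Step 1: Apply Rule 1 - Add 20 to records with stock < 65
  - 3 records affected: 86 + (3 × 20) = 146
  - Unaffected records: 572
  - Sum after Rule 1: 718
Step 2: Apply Rule 2 - Multiply all by 1.1
  - 718 × 1.1 = 789.8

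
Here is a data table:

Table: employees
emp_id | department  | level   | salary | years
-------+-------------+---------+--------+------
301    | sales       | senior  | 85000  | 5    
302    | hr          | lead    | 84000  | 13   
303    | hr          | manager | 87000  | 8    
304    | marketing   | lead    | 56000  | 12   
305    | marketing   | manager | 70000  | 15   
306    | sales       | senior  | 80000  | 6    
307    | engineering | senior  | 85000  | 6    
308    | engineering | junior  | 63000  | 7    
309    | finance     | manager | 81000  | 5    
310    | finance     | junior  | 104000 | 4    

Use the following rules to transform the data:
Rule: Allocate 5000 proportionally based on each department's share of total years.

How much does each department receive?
engineering: 802.47, finance: 555.56, hr: 1296.3, marketing: 1666.67, sales: 679.01

Step 1: Calculate total years = 81
Step 2: Calculate each department's proportion:
  engineering: 13/81 = 16.05% → 802.47
  finance: 9/81 = 11.11% → 555.56
  hr: 21/81 = 25.93% → 1296.3
  marketing: 27/81 = 33.33% → 1666.67
  sales: 11/81 = 13.58% → 679.01
Step 3: Verify: sum of allocations ≈ 5000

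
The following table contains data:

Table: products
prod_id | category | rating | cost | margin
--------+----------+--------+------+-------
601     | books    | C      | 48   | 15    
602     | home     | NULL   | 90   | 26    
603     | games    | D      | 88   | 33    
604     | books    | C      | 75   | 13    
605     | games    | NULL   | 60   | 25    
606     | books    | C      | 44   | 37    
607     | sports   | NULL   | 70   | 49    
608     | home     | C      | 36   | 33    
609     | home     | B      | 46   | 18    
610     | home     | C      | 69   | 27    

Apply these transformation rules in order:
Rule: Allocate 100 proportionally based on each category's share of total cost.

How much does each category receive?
books: 26.68, games: 23.64, home: 38.5, sports: 11.18

Step 1: Calculate total cost = 626
Step 2: Calculate each category's proportion:
  books: 167/626 = 26.68% → 26.68
  games: 148/626 = 23.64% → 23.64
  home: 241/626 = 38.50% → 38.5
  sports: 70/626 = 11.18% → 11.18
Step 3: Verify: sum of allocations ≈ 100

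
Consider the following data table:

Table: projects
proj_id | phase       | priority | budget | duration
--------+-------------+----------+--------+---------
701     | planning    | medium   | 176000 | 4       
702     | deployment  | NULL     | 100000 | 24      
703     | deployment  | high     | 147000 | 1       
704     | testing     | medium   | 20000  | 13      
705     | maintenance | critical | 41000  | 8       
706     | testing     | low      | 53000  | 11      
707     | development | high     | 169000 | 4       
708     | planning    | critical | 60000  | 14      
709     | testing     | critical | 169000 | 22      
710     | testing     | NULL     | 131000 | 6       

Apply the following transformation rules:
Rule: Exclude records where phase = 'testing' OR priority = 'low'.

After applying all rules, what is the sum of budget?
693000

Step 1: Find records where phase = 'testing' OR priority = 'low'
Step 2: 4 records match, summing to 373000
Step 3: Original sum: 1066000
Step 4: Remaining sum = 1066000 - 373000 = 693000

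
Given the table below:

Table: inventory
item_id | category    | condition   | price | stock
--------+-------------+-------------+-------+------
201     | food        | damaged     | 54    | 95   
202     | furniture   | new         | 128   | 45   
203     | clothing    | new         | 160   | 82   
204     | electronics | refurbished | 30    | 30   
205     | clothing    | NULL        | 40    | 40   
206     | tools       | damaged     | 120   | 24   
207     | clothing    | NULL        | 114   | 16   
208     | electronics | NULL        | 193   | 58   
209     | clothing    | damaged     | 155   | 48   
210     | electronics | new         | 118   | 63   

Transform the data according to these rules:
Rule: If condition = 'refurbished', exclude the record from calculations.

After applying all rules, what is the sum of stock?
471

Step 1: Identify records where condition = 'refurbished'
Step 2: The excluded records sum to 30
Step 3: Original total stock = 501
Step 4: Remaining total = 501 - 30 = 471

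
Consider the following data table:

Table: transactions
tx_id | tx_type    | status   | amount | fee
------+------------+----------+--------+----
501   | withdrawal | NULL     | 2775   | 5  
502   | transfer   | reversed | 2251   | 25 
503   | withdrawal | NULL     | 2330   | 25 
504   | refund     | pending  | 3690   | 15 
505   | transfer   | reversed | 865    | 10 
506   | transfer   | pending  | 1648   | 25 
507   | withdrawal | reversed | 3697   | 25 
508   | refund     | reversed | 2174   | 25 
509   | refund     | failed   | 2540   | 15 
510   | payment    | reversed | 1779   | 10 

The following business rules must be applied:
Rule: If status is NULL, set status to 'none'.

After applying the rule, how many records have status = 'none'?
2

Step 1: Count records where status IS NULL
Step 2: Found 2 records with NULL status
Step 3: These records will have status set to 'none'
Step 4: Records already having status = 'none': 0
Step 5: Answer: 2 + 0 = 2 records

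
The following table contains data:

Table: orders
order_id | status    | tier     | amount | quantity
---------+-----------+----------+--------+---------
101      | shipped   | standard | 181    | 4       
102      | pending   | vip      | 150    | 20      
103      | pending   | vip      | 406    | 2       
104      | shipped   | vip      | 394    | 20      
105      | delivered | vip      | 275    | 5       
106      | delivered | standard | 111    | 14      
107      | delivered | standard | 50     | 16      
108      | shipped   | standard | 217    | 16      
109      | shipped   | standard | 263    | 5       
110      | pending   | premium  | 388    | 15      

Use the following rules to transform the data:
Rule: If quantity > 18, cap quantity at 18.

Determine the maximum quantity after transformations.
18

Step 1: Original maximum quantity = 20
Step 2: Apply cap at 18
Step 3: 2 records had quantity > 18 and were capped
Step 4: Maximum after transformation = 18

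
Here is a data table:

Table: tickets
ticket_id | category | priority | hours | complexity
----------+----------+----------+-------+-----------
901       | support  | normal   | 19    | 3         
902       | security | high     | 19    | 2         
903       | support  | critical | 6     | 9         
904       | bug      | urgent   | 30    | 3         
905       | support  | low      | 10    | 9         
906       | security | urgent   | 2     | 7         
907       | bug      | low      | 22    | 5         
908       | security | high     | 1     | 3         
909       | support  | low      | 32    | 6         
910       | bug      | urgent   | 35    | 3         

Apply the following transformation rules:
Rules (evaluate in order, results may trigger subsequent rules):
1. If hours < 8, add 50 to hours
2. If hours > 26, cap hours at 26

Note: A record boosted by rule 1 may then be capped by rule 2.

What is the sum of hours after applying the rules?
226

Step 1: Apply rule 1 to records with hours < 8
  - 3 records get bonus of 50
  - Of these, 3 records then exceed 26 and get capped
Step 2: Apply rule 2 to records with hours > 26
  - 3 records (original) are capped
Step 3: Calculate final sum = 226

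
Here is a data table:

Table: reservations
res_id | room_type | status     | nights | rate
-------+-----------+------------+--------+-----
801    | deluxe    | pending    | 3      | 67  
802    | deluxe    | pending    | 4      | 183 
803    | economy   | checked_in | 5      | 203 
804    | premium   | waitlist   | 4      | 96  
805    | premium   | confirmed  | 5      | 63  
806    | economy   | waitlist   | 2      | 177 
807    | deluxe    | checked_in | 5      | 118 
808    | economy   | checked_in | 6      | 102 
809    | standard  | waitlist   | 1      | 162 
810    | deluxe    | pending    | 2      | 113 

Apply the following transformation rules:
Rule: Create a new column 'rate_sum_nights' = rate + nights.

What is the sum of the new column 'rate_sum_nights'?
1321

Step 1: For each record, compute rate + nights
Example calculations:
  67 + 3 = 70
  183 + 4 = 187
  203 + 5 = 208
  ...
Step 2: Sum all derived values
Step 3: Total = 1321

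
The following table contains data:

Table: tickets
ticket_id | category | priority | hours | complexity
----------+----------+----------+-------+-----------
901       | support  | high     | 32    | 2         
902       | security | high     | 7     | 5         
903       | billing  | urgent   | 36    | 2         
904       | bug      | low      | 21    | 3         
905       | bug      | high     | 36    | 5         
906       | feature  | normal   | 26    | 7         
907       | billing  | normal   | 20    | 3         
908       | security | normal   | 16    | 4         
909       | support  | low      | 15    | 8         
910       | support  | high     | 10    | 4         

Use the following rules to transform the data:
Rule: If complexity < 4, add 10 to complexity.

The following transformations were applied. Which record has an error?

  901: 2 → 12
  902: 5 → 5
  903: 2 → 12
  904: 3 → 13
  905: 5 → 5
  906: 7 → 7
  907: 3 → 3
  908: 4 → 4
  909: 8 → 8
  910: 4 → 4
Record 907 has an error. The correct transformed value should be 13, not 3.

Step 1: Check each record against the rule
Step 2: Record 907 has complexity = 3
Step 3: Since 3 < 4, the bonus should have been applied
Step 4: Correct value = 13, but claimed value = 3
Conclusion: Record 907 has the error.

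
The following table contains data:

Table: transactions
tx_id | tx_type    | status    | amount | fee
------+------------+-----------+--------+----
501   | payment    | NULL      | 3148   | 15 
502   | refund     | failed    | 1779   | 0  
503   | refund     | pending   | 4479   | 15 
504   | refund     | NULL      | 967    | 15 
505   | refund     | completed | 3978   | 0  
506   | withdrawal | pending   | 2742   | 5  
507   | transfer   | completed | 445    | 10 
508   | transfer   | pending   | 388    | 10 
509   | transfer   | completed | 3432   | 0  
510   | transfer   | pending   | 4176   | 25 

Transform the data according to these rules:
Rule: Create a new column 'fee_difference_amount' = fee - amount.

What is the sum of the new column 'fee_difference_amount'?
-25439

Step 1: For each record, compute fee - amount
Example calculations:
  15 - 3148 = -3133
  0 - 1779 = -1779
  15 - 4479 = -4464
  ...
Step 2: Sum all derived values
Step 3: Total = -25439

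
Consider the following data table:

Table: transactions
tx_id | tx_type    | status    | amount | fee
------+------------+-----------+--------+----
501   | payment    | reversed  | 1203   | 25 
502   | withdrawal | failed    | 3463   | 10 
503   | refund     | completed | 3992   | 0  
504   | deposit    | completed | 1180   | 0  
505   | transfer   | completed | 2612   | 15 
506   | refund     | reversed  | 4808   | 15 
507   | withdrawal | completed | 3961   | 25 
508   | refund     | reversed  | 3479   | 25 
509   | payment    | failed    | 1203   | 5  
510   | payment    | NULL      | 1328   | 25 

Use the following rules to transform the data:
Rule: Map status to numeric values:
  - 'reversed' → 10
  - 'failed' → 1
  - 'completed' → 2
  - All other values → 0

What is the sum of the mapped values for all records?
40

Step 1: Apply mapping to each record
Step 2: Count by status:
  'reversed': 3 records × 10 = 30
  'failed': 2 records × 1 = 2
  'completed': 4 records × 2 = 8
Step 3: Sum all mapped values = 40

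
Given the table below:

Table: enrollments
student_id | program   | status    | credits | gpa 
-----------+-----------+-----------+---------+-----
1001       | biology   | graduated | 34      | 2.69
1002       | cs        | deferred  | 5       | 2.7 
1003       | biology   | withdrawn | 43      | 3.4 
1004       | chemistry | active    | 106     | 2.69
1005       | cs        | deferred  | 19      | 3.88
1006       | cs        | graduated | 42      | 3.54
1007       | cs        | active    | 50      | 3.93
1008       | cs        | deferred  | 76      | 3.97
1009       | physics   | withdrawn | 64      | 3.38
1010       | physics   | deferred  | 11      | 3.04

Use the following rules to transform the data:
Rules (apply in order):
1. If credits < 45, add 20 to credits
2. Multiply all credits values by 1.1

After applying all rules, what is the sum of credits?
627.0

Step 1: Apply Rule 1 - Add 20 to records with credits < 45
  - 6 records affected: 154 + (6 × 20) = 274
  - Unaffected records: 296
  - Sum after Rule 1: 570
Step 2: Apply Rule 2 - Multiply all by 1.1
  - 570 × 1.1 = 627.0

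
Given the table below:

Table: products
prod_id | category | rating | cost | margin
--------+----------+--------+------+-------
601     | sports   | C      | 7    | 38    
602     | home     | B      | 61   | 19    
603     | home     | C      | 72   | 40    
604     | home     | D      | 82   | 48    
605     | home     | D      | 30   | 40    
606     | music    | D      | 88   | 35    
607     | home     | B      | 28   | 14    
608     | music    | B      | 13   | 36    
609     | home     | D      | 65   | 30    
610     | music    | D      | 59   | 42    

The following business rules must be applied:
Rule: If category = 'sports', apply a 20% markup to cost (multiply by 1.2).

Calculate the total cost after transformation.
506.4

Step 1: Records with category = 'sports' have total cost = 7
Step 2: Apply multiplier: 7 × 1.2 = 8.4
Step 3: Other records total: 498
Step 4: Final sum = 8.4 + 498 = 506.4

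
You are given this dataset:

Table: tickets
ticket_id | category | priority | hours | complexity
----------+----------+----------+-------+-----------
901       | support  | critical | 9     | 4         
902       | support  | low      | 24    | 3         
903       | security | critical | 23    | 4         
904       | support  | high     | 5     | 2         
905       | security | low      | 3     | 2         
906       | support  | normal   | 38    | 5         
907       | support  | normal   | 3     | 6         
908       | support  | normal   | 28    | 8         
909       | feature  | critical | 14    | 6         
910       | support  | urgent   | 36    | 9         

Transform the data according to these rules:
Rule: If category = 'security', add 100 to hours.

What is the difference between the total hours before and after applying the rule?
200

Step 1: Original sum of hours = 183
Step 2: 2 records have category = 'security'
Step 3: Each affected record changes by 100
Step 4: Total change = 2 × 100 = 200
Step 5: New sum = 183 + 200 = 383
Step 6: Difference = |383 - 183| = 200
        (Sum increased by 200)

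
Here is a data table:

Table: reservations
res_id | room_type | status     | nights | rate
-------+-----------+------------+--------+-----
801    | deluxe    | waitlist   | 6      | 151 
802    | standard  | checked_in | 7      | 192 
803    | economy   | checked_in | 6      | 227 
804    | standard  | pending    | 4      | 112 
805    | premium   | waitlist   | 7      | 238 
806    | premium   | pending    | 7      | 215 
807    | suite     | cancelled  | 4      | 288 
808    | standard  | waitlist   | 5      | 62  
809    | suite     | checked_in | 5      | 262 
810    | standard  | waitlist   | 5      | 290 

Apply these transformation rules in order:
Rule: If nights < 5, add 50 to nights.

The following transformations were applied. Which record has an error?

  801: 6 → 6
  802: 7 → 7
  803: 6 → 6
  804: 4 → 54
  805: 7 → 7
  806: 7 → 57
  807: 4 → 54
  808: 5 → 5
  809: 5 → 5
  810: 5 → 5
Record 806 has an error. The correct transformed value should be 7, not 57.

Step 1: Check each record against the rule
Step 2: Record 806 has nights = 7
Step 3: Since 7 >= 5, the bonus should not have been applied
Step 4: Correct value = 7, but claimed value = 57
Conclusion: Record 806 has the error.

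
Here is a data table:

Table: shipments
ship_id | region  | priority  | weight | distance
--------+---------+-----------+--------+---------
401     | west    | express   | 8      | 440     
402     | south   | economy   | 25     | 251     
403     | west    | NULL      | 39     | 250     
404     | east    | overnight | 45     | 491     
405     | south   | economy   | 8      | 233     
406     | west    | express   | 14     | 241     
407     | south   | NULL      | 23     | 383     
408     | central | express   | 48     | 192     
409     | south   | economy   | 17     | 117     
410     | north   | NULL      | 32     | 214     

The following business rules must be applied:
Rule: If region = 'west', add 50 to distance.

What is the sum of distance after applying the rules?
2962

Step 1: Count records where region = 'west': 3
Step 2: Total bonus added: 3 × 50 = 150
Step 3: Original sum of distance: 2812
Step 4: Final sum = 2812 + 150 = 2962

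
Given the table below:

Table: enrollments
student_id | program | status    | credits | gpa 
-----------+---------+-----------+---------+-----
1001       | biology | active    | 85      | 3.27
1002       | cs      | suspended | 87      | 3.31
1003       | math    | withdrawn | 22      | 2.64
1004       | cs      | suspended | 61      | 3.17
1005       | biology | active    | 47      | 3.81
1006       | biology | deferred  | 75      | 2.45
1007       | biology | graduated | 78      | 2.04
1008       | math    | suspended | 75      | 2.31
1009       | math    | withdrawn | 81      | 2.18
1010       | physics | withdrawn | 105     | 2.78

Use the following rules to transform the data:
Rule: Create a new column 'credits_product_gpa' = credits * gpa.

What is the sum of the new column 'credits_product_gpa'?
1981.04

Step 1: For each record, compute credits * gpa
Example calculations:
  85 * 3.27 = 277.95
  87 * 3.31 = 287.97
  22 * 2.64 = 58.08
  ...
Step 2: Sum all derived values
Step 3: Total = 1981.04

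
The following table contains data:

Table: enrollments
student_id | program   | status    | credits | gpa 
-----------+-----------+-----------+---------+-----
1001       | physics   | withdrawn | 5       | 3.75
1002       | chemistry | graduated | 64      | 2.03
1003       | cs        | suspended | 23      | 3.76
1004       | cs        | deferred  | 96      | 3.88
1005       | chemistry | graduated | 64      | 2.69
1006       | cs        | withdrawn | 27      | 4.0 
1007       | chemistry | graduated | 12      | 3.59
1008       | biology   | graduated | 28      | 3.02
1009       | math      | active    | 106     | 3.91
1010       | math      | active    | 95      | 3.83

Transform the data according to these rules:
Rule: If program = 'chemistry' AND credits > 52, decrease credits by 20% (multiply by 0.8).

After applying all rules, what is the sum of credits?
494.4

Step 1: Find records where program = 'chemistry' AND credits > 52
Step 2: 2 records match, summing to 128
Step 3: After multiplier: 128 × 0.8 = 102.4
Step 4: Unaffected records sum: 392
Step 5: Final sum = 102.4 + 392 = 494.4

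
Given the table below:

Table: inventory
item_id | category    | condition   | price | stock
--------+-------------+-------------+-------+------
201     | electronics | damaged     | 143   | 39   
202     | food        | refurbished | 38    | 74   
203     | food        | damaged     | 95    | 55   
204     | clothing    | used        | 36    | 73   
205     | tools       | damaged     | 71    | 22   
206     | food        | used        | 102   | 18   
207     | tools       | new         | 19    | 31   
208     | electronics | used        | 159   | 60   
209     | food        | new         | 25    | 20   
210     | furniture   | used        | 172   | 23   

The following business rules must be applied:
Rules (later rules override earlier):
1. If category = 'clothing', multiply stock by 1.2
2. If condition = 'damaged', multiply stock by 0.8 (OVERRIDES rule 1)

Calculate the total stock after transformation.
406.4

Step 1: Rule 2 takes priority for records with condition = 'damaged'
  - 3 records: 116 × 0.8 = 92.8
Step 2: Rule 1 applies to remaining records with category = 'clothing'
  - 1 records: 73 × 1.2 = 87.6
Step 3: Other records unchanged: 226
Step 4: Final sum = 92.8 + 87.6 + 226 = 406.4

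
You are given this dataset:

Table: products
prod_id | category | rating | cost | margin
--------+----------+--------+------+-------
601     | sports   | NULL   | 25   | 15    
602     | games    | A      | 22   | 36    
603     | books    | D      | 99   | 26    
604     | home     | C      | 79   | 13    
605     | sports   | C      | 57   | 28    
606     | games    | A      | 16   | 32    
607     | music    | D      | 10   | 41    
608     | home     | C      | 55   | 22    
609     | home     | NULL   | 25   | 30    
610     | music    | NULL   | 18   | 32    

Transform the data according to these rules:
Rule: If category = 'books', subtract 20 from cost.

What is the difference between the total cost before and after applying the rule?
20

Step 1: Original sum of cost = 406
Step 2: 1 records have category = 'books'
Step 3: Each affected record changes by -20
Step 4: Total change = 1 × -20 = -20
Step 5: New sum = 406 + -20 = 386
Step 6: Difference = |386 - 406| = 20
        (Sum decreased by 20)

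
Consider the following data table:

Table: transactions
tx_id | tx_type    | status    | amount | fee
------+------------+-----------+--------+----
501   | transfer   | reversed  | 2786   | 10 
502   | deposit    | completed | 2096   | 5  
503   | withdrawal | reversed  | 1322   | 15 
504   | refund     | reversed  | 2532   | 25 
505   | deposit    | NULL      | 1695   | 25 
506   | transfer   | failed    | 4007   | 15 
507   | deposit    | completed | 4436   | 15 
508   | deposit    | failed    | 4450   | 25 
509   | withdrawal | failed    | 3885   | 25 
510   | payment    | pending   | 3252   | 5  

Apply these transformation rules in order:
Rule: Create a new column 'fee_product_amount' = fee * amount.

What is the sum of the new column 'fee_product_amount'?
515125

Step 1: For each record, compute fee * amount
Example calculations:
  10 * 2786 = 27860
  5 * 2096 = 10480
  15 * 1322 = 19830
  ...
Step 2: Sum all derived values
Step 3: Total = 515125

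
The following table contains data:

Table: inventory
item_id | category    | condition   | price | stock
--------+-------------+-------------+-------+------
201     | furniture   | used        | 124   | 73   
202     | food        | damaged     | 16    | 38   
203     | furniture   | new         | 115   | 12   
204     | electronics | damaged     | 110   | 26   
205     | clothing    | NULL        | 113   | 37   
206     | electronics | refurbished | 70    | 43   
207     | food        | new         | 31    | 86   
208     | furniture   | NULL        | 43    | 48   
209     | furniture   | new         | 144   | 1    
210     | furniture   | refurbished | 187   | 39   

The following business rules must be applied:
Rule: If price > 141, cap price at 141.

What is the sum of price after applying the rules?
904

Step 1: 2 records have price > 141
Step 2: These records originally summed to 331
Step 3: After capping: 2 × 141 = 282
Step 4: Unaffected records sum: 622
Step 5: Final sum = 282 + 622 = 904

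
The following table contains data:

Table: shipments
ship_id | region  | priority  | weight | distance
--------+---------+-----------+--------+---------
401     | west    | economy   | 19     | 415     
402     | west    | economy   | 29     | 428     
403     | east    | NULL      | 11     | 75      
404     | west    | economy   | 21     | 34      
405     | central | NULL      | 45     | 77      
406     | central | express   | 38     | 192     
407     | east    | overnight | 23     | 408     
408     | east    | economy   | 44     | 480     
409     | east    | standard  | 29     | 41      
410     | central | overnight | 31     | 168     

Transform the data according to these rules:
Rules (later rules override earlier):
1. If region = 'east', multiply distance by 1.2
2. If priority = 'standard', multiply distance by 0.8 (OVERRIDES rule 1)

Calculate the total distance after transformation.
2502.4

Step 1: Rule 2 takes priority for records with priority = 'standard'
  - 1 records: 41 × 0.8 = 32.8
Step 2: Rule 1 applies to remaining records with region = 'east'
  - 3 records: 963 × 1.2 = 1155.6
Step 3: Other records unchanged: 1314
Step 4: Final sum = 32.8 + 1155.6 + 1314 = 2502.4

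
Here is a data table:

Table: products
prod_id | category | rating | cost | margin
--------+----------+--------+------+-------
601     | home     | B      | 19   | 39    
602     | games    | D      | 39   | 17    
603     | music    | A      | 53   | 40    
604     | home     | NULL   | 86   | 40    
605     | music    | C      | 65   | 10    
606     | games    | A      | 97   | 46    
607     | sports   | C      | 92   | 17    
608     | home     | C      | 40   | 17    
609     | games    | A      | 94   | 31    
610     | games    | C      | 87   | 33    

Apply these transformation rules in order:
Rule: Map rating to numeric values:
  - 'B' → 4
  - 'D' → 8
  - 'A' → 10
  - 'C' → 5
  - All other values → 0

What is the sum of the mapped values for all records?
62

Step 1: Apply mapping to each record
Step 2: Count by status:
  'B': 1 records × 4 = 4
  'D': 1 records × 8 = 8
  'A': 3 records × 10 = 30
  'C': 4 records × 5 = 20
Step 3: Sum all mapped values = 62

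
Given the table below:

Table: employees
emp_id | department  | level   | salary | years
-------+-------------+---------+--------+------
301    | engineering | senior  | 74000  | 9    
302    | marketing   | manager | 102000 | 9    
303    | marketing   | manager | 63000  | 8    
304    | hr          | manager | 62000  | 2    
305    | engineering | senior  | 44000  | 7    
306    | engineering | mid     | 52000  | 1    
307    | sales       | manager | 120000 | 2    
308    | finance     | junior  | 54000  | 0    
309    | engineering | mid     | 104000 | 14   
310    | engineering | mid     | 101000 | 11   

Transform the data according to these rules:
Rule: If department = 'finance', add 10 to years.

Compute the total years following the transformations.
73

Step 1: Count records where department = 'finance': 1
Step 2: Total bonus added: 1 × 10 = 10
Step 3: Original sum of years: 63
Step 4: Final sum = 63 + 10 = 73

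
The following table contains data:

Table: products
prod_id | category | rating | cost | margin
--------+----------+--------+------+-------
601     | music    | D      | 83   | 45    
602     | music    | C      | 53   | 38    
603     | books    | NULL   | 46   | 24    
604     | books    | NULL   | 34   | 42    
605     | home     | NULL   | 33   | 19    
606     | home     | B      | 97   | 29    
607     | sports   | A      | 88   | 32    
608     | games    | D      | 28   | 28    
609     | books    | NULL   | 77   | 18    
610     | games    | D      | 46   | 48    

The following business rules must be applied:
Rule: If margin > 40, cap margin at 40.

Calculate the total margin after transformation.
308

Step 1: 3 records have margin > 40
Step 2: These records originally summed to 135
Step 3: After capping: 3 × 40 = 120
Step 4: Unaffected records sum: 188
Step 5: Final sum = 120 + 188 = 308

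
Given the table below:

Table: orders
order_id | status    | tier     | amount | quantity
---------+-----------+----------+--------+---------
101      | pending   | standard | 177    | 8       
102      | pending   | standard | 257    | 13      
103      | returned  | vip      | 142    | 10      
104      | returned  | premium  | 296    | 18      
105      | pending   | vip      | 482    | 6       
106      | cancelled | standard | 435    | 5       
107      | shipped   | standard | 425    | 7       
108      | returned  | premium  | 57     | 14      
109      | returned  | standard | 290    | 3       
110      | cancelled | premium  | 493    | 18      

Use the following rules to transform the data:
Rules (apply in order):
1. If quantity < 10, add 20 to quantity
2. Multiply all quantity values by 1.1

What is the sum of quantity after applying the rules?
222.2

Step 1: Apply Rule 1 - Add 20 to records with quantity < 10
  - 5 records affected: 29 + (5 × 20) = 129
  - Unaffected records: 73
  - Sum after Rule 1: 202
Step 2: Apply Rule 2 - Multiply all by 1.1
  - 202 × 1.1 = 222.2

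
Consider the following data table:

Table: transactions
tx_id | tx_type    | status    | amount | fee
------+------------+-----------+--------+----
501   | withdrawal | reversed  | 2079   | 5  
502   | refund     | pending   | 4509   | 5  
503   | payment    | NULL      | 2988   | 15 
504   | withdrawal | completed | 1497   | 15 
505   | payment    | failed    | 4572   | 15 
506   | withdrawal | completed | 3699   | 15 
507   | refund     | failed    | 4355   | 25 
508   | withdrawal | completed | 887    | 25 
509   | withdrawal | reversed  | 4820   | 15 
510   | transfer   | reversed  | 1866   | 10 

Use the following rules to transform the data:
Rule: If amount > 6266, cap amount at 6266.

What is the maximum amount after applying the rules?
4820

Step 1: Original maximum amount = 4820
Step 2: Check cap of 6266 against maximum
Step 3: No records exceed the cap (max 4820 <= cap 6266), so no capping applies
Step 4: Maximum after transformation = 4820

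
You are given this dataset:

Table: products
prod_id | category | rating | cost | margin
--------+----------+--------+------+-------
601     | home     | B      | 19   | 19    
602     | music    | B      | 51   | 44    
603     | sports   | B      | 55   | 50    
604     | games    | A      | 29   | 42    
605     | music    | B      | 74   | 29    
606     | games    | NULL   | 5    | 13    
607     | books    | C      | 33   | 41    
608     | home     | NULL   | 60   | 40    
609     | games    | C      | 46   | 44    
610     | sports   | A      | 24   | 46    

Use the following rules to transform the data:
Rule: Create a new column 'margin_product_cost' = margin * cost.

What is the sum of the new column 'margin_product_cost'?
15665

Step 1: For each record, compute margin * cost
Example calculations:
  19 * 19 = 361
  44 * 51 = 2244
  50 * 55 = 2750
  ...
Step 2: Sum all derived values
Step 3: Total = 15665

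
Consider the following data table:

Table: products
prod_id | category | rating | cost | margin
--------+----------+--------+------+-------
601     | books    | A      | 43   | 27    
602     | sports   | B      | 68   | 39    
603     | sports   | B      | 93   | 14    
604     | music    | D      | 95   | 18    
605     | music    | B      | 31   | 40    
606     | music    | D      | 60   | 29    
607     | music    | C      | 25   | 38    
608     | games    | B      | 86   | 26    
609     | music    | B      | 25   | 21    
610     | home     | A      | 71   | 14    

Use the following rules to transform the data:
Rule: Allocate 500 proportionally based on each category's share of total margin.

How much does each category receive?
books: 50.75, games: 48.87, home: 26.32, music: 274.44, sports: 99.62

Step 1: Calculate total margin = 266
Step 2: Calculate each category's proportion:
  books: 27/266 = 10.15% → 50.75
  games: 26/266 = 9.77% → 48.87
  home: 14/266 = 5.26% → 26.32
  music: 146/266 = 54.89% → 274.44
  sports: 53/266 = 19.92% → 99.62
Step 3: Verify: sum of allocations ≈ 500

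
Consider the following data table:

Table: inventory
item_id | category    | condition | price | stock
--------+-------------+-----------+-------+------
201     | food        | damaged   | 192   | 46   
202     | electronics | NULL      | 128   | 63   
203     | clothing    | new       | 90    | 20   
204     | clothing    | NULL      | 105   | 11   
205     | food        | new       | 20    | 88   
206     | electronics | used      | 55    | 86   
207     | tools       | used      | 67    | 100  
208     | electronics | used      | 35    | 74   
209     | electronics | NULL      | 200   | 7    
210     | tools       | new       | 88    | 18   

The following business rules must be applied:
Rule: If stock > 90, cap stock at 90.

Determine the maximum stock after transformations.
90

Step 1: Original maximum stock = 100
Step 2: Apply cap at 90
Step 3: 1 records had stock > 90 and were capped
Step 4: Maximum after transformation = 90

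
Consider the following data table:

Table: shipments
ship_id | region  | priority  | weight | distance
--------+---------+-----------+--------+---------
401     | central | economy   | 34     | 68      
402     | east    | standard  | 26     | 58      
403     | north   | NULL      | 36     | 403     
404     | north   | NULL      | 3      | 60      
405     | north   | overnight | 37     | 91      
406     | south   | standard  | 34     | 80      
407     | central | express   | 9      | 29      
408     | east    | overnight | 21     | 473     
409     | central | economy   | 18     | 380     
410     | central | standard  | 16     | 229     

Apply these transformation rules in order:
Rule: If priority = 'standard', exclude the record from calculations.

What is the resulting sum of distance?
1504

Step 1: Identify records where priority = 'standard'
Step 2: The excluded records sum to 367
Step 3: Original total distance = 1871
Step 4: Remaining total = 1871 - 367 = 1504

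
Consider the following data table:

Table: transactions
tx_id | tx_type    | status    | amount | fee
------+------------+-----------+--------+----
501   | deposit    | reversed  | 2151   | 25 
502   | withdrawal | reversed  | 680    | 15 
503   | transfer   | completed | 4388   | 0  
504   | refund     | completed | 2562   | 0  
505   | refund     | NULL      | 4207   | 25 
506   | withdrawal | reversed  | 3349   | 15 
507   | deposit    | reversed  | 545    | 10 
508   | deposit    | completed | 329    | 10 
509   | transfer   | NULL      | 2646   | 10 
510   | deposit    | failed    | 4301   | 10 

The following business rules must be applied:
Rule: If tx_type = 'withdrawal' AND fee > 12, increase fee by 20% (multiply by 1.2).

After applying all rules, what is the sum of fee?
126.0

Step 1: Find records where tx_type = 'withdrawal' AND fee > 12
Step 2: 2 records match, summing to 30
Step 3: After multiplier: 30 × 1.2 = 36.0
Step 4: Unaffected records sum: 90
Step 5: Final sum = 36.0 + 90 = 126.0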